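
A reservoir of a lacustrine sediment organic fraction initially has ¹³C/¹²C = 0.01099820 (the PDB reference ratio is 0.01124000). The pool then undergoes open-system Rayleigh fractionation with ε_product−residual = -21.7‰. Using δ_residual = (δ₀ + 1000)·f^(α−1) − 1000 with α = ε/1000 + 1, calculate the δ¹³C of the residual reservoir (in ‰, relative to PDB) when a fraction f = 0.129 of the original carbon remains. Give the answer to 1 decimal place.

δ₀ = (0.01099820/0.01124000 − 1)×1000 = (0.978488 − 1)×1000 = -21.512‰
α − 1 = ε/1000 = -0.0217
f^(α−1) = 0.129^(-0.0217) = 1.045443
δ_res = (-21.512 + 1000) × 1.045443 − 1000 = 1022.953 − 1000 = 22.95‰

23.0‰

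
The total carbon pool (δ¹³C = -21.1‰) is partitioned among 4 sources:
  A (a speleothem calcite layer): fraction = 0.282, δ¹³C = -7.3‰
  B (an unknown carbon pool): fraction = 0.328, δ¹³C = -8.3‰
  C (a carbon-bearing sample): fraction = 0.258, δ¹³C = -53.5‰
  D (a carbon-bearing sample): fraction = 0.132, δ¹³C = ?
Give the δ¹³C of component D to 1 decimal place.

-19.1‰

Isotope mass balance: δ_bulk = Σ fᵢ·δᵢ.
-21.1 = 0.282×(-7.3) + 0.328×(-8.3) + 0.258×(-53.5) + 0.132×δ_D
0.132·δ_D = -21.1 − (-18.584) = -2.516
δ_D = -2.516 / 0.132 = -19.06‰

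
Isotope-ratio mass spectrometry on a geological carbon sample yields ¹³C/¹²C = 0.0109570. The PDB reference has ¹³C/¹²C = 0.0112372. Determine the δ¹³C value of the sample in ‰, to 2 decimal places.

-24.94‰

δ¹³C = (R_sample / R_standard − 1) × 1000
R_sample / R_standard = 0.0109570 / 0.0112372 = 0.975065
δ¹³C = (0.975065 − 1) × 1000 = -24.935‰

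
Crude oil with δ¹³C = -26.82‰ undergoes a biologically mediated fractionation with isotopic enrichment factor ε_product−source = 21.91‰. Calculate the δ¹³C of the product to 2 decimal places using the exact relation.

-5.50‰

Exactly, δ_product = (δ_source + 1000)·(ε/1000 + 1) − 1000.
δ_product = (-26.82 + 1000) × (21.91/1000 + 1) − 1000
δ_product = -5.498‰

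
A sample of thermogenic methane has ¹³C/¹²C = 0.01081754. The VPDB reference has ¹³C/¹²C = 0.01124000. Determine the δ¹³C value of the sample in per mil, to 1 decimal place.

δ¹³C = (R_sample / R_standard − 1) × 1000
R_sample / R_standard = 0.01081754 / 0.01124000 = 0.962415
δ¹³C = (0.962415 − 1) × 1000 = -37.59 per mil

-37.6 per mil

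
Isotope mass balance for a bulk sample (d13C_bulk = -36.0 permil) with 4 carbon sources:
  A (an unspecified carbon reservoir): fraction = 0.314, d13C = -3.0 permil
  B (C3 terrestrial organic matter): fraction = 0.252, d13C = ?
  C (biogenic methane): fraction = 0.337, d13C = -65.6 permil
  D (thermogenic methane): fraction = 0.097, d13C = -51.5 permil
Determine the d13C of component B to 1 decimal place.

-31.6 permil

Isotope mass balance: δ_bulk = Σ fᵢ·δᵢ.
-36.0 = 0.314×(-3.0) + 0.252×δ_B + 0.337×(-65.6) + 0.097×(-51.5)
0.252·δ_B = -36.0 − (-28.045) = -7.955
δ_B = -7.955 / 0.252 = -31.57 permil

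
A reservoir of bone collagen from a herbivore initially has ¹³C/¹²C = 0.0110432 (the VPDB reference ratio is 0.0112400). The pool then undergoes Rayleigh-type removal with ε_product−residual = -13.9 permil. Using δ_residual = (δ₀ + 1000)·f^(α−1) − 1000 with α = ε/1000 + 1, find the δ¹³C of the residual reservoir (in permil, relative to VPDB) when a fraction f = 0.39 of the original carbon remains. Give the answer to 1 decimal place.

δ₀ = (0.0110432/0.0112400 − 1)×1000 = (0.982491 − 1)×1000 = -17.509 permil
α − 1 = ε/1000 = -0.0139
f^(α−1) = 0.39^(-0.0139) = 1.013174
δ_res = (-17.509 + 1000) × 1.013174 − 1000 = 995.435 − 1000 = -4.57 permil

-4.6 permil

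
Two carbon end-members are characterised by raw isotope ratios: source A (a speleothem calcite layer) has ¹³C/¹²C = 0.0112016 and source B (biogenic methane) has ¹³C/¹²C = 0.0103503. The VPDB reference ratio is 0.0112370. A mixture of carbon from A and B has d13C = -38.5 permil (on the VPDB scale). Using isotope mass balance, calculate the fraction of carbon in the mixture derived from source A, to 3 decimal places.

0.533

δ_A = (0.0112016/0.0112370 − 1)×1000 = (0.996850 − 1)×1000 = -3.150 permil
δ_B = (0.0103503/0.0112370 − 1)×1000 = (0.921091 − 1)×1000 = -78.909 permil
f_A = (δ_mix − δ_B)/(δ_A − δ_B) = (-38.5 − (-78.909))/(-3.150 − (-78.909))
f_A = 40.409 / 75.759 = 0.5334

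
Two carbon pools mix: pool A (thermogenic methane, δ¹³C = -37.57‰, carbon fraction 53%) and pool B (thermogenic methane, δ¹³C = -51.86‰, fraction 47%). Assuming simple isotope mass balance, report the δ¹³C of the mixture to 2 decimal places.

-44.29‰

δ_mix = f_A·δ_A + f_B·δ_B
δ_mix = 0.53 × (-37.57) + 0.47 × (-51.86)
δ_mix = -19.912 + -24.374 = -44.286‰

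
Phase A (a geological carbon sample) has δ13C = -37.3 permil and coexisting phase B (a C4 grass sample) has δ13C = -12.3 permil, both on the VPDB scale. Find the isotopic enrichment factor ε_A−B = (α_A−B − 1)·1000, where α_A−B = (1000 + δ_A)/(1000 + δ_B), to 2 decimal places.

-25.31 permil

α_A−B = (1000 + -37.3) / (1000 + -12.3) = 962.7 / 987.7 = 0.974689
ε_A−B = (0.974689 − 1) × 1000 = -25.311 permil
(The approximation ε ≈ δ_A − δ_B would give -25.0 permil.)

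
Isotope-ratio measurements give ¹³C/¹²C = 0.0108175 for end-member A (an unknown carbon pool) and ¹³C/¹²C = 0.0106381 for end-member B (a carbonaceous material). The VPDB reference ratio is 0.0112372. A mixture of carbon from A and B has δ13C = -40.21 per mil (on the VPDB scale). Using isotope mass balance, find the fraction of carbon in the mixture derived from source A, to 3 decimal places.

δ_A = (0.0108175/0.0112372 − 1)×1000 = (0.962651 − 1)×1000 = -37.349 per mil
δ_B = (0.0106381/0.0112372 − 1)×1000 = (0.946686 − 1)×1000 = -53.314 per mil
f_A = (δ_mix − δ_B)/(δ_A − δ_B) = (-40.21 − (-53.314))/(-37.349 − (-53.314))
f_A = 13.104 / 15.965 = 0.8208

0.821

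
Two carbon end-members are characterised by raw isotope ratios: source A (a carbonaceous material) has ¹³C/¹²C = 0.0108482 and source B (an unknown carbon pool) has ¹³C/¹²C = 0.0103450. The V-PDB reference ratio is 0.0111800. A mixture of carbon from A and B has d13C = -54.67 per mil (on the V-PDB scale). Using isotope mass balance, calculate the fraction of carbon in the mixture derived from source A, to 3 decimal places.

0.445

δ_A = (0.0108482/0.0111800 − 1)×1000 = (0.970322 − 1)×1000 = -29.678 per mil
δ_B = (0.0103450/0.0111800 − 1)×1000 = (0.925313 − 1)×1000 = -74.687 per mil
f_A = (δ_mix − δ_B)/(δ_A − δ_B) = (-54.67 − (-74.687))/(-29.678 − (-74.687))
f_A = 20.017 / 45.009 = 0.4447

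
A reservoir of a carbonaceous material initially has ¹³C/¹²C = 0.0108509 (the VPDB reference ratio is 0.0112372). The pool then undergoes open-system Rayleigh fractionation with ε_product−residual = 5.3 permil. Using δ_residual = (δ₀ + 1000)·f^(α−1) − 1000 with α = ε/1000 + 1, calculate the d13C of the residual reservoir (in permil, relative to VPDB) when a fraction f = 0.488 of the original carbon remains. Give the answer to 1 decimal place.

δ₀ = (0.0108509/0.0112372 − 1)×1000 = (0.965623 − 1)×1000 = -34.377 permil
α − 1 = ε/1000 = 0.0053
f^(α−1) = 0.488^(0.0053) = 0.996205
δ_res = (-34.377 + 1000) × 0.996205 − 1000 = 961.958 − 1000 = -38.04 permil

-38.0 permil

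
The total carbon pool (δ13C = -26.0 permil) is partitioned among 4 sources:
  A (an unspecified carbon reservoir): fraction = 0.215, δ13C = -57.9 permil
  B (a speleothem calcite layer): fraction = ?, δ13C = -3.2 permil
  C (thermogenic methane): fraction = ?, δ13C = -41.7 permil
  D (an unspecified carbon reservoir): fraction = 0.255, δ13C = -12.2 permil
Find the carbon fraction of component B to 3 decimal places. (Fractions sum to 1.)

0.303

Let f_B and f_C be the unknown fractions; fractions sum to 1 so f_B + f_C = 0.530.
Mass balance: Σ fᵢ·δᵢ = δ_bulk ⇒ f_B·(-3.2) + f_C·(-41.7) = -26.0 − (-15.559) = -10.441
Substitute f_C = 0.530 − f_B:
f_B·(-3.2 − -41.7) = -10.441 − 0.530×(-41.7) = 11.661
f_B = 11.661 / 38.5 = 0.3029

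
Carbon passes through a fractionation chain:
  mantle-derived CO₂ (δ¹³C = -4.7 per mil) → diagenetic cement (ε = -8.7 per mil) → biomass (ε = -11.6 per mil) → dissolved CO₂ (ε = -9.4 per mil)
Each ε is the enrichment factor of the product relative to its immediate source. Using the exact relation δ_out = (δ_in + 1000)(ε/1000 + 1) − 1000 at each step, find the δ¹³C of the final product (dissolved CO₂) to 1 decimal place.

step 1: δ = (-4.70 + 1000)·(-8.7/1000 + 1) − 1000 = -13.36 per mil
step 2: δ = (-13.36 + 1000)·(-11.6/1000 + 1) − 1000 = -24.80 per mil
step 3: δ = (-24.80 + 1000)·(-9.4/1000 + 1) − 1000 = -33.97 per mil

-34.0 per mil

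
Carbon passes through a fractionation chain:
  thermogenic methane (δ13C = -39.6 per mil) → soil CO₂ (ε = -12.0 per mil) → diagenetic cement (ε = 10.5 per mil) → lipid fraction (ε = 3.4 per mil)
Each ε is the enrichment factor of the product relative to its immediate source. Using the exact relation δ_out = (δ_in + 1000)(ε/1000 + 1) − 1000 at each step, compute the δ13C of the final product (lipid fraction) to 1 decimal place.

-37.9 per mil

step 1: δ = (-39.60 + 1000)·(-12.0/1000 + 1) − 1000 = -51.12 per mil
step 2: δ = (-51.12 + 1000)·(10.5/1000 + 1) − 1000 = -41.16 per mil
step 3: δ = (-41.16 + 1000)·(3.4/1000 + 1) − 1000 = -37.90 per mil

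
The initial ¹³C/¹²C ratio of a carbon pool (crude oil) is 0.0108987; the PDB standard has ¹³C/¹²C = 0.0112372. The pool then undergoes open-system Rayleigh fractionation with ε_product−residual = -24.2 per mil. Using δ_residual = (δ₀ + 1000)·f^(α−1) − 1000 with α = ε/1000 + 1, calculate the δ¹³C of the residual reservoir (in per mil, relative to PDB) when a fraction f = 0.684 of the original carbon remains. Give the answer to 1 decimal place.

-21.2 per mil

δ₀ = (0.0108987/0.0112372 − 1)×1000 = (0.969877 − 1)×1000 = -30.123 per mil
α − 1 = ε/1000 = -0.0242
f^(α−1) = 0.684^(-0.0242) = 1.009233
δ_res = (-30.123 + 1000) × 1.009233 − 1000 = 978.832 − 1000 = -21.17 per mil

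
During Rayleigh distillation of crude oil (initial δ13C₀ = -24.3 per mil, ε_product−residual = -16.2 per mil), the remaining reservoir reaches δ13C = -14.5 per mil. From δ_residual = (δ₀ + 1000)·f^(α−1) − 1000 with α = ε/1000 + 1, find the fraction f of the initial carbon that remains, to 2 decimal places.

α − 1 = ε/1000 = -0.0162
(δ_res + 1000)/(δ₀ + 1000) = (-14.5 + 1000)/(-24.3 + 1000) = 985.5/975.7 = 1.010044
f = 1.010044^(1/-0.0162) = exp(ln(1.010044)/-0.0162) = exp(0.00999/-0.0162)
f = exp(-0.6169) = 0.5396

0.54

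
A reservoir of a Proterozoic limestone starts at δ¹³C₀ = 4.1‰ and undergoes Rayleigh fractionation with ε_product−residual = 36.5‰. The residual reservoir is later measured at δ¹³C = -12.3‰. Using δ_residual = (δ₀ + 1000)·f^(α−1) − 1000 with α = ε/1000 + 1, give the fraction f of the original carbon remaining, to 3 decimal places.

0.637

α − 1 = ε/1000 = 0.0365
(δ_res + 1000)/(δ₀ + 1000) = (-12.3 + 1000)/(4.1 + 1000) = 987.7/1004.1 = 0.983667
f = 0.983667^(1/0.0365) = exp(ln(0.983667)/0.0365) = exp(-0.01647/0.0365)
f = exp(-0.4512) = 0.6369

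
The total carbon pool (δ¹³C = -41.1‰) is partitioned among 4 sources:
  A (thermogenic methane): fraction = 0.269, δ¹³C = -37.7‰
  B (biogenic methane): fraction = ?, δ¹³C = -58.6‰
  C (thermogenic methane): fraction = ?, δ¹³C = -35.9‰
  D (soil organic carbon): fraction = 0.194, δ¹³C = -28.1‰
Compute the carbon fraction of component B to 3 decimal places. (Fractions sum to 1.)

Let f_B and f_C be the unknown fractions; fractions sum to 1 so f_B + f_C = 0.537.
Mass balance: Σ fᵢ·δᵢ = δ_bulk ⇒ f_B·(-58.6) + f_C·(-35.9) = -41.1 − (-15.593) = -25.507
Substitute f_C = 0.537 − f_B:
f_B·(-58.6 − -35.9) = -25.507 − 0.537×(-35.9) = -6.229
f_B = -6.229 / -22.7 = 0.2744

0.274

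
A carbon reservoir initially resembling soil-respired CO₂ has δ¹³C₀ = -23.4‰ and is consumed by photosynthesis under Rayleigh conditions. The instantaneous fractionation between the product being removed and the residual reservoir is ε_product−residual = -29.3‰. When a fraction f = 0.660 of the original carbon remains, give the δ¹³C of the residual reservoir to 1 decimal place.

-11.4‰

Rayleigh residual: δ_res = (δ₀ + 1000)·f^(α−1) − 1000
α = ε/1000 + 1 = 0.97070, so α − 1 = -0.02930
f^(α−1) = 0.660^(-0.02930) = 1.012249
δ_res = (-23.4 + 1000) × 1.012249 − 1000 = 988.562 − 1000 = -11.44‰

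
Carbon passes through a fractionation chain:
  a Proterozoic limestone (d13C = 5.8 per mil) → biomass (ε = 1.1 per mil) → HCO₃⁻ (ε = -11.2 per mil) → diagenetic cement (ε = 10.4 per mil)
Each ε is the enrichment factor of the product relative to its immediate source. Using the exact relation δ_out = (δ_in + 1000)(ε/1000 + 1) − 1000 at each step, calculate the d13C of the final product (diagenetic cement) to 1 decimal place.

6.0 per mil

step 1: δ = (5.80 + 1000)·(1.1/1000 + 1) − 1000 = 6.91 per mil
step 2: δ = (6.91 + 1000)·(-11.2/1000 + 1) − 1000 = -4.37 per mil
step 3: δ = (-4.37 + 1000)·(10.4/1000 + 1) − 1000 = 5.98 per mil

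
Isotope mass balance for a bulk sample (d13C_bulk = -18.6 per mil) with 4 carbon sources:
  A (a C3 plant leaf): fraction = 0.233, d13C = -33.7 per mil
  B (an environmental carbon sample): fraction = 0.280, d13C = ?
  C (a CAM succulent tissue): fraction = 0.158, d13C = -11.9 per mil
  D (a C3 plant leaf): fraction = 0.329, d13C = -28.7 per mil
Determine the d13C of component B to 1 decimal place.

Isotope mass balance: δ_bulk = Σ fᵢ·δᵢ.
-18.6 = 0.233×(-33.7) + 0.280×δ_B + 0.158×(-11.9) + 0.329×(-28.7)
0.280·δ_B = -18.6 − (-19.175) = 0.575
δ_B = 0.575 / 0.280 = 2.05 per mil

2.1 per mil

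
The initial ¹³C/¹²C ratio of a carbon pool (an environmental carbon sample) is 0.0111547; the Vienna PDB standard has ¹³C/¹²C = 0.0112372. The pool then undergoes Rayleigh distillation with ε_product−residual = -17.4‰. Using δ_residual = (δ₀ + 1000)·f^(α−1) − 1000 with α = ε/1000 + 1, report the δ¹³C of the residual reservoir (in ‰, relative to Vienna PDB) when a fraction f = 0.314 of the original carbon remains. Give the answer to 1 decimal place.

δ₀ = (0.0111547/0.0112372 − 1)×1000 = (0.992658 − 1)×1000 = -7.342‰
α − 1 = ε/1000 = -0.0174
f^(α−1) = 0.314^(-0.0174) = 1.020360
δ_res = (-7.342 + 1000) × 1.020360 − 1000 = 1012.869 − 1000 = 12.87‰

12.9‰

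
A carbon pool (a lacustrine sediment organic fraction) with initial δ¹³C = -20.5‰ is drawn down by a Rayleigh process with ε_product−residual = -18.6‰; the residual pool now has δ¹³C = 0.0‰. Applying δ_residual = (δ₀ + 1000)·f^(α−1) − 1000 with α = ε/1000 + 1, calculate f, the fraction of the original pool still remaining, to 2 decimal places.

α − 1 = ε/1000 = -0.0186
(δ_res + 1000)/(δ₀ + 1000) = (0.0 + 1000)/(-20.5 + 1000) = 1000.0/979.5 = 1.020929
f = 1.020929^(1/-0.0186) = exp(ln(1.020929)/-0.0186) = exp(0.02071/-0.0186)
f = exp(-1.1136) = 0.3284

0.33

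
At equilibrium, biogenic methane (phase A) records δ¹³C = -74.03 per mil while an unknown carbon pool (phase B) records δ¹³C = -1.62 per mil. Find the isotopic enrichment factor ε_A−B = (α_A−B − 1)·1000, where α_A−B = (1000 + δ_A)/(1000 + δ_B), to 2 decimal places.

-72.53 per mil

α_A−B = (1000 + -74.03) / (1000 + -1.62) = 925.97 / 998.38 = 0.927473
ε_A−B = (0.927473 − 1) × 1000 = -72.527 per mil
(The approximation ε ≈ δ_A − δ_B would give -72.41 per mil.)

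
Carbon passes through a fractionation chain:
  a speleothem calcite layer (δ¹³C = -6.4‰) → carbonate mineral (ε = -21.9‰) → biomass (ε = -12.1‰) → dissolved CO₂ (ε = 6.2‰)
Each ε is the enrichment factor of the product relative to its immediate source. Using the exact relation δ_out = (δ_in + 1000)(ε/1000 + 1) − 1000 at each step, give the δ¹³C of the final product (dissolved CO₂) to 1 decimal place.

step 1: δ = (-6.40 + 1000)·(-21.9/1000 + 1) − 1000 = -28.16‰
step 2: δ = (-28.16 + 1000)·(-12.1/1000 + 1) − 1000 = -39.92‰
step 3: δ = (-39.92 + 1000)·(6.2/1000 + 1) − 1000 = -33.97‰

-34.0‰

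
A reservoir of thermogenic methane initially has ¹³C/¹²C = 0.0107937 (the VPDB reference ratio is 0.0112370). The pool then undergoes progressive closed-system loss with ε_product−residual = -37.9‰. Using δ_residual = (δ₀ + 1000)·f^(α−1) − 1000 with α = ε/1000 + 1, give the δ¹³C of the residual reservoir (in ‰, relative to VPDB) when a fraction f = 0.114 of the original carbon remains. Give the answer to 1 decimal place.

42.9‰

δ₀ = (0.0107937/0.0112370 − 1)×1000 = (0.960550 − 1)×1000 = -39.450‰
α − 1 = ε/1000 = -0.0379
f^(α−1) = 0.114^(-0.0379) = 1.085784
δ_res = (-39.450 + 1000) × 1.085784 − 1000 = 1042.949 − 1000 = 42.95‰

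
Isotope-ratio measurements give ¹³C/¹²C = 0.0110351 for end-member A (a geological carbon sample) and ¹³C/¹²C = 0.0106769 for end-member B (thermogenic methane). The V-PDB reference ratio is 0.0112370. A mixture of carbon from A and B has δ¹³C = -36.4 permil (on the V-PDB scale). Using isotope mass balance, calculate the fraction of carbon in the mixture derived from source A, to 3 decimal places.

δ_A = (0.0110351/0.0112370 − 1)×1000 = (0.982033 − 1)×1000 = -17.967 permil
δ_B = (0.0106769/0.0112370 − 1)×1000 = (0.950156 − 1)×1000 = -49.844 permil
f_A = (δ_mix − δ_B)/(δ_A − δ_B) = (-36.4 − (-49.844))/(-17.967 − (-49.844))
f_A = 13.444 / 31.877 = 0.4218

0.422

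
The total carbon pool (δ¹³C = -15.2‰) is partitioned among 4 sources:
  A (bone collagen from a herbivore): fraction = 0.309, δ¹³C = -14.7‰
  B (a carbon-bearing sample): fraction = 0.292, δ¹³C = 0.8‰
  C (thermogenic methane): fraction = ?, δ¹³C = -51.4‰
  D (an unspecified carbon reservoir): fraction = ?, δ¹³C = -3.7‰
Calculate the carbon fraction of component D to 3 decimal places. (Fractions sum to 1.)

0.202

Let f_D and f_C be the unknown fractions; fractions sum to 1 so f_D + f_C = 0.399.
Mass balance: Σ fᵢ·δᵢ = δ_bulk ⇒ f_D·(-3.7) + f_C·(-51.4) = -15.2 − (-4.309) = -10.891
Substitute f_C = 0.399 − f_D:
f_D·(-3.7 − -51.4) = -10.891 − 0.399×(-51.4) = 9.617
f_D = 9.617 / 47.7 = 0.2016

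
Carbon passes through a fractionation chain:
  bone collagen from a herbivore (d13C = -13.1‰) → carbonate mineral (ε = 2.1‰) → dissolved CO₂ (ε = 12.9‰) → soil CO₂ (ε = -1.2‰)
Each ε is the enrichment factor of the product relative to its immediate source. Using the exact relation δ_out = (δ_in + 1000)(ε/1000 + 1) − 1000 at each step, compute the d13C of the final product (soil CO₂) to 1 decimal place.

0.5‰

step 1: δ = (-13.10 + 1000)·(2.1/1000 + 1) − 1000 = -11.03‰
step 2: δ = (-11.03 + 1000)·(12.9/1000 + 1) − 1000 = 1.73‰
step 3: δ = (1.73 + 1000)·(-1.2/1000 + 1) − 1000 = 0.53‰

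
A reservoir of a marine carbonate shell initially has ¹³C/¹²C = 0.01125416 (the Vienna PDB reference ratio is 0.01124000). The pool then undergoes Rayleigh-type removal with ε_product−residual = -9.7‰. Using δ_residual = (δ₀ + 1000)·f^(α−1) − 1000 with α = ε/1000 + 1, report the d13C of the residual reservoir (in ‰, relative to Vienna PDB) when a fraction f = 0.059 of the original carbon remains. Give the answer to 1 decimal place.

δ₀ = (0.01125416/0.01124000 − 1)×1000 = (1.001260 − 1)×1000 = 1.260‰
α − 1 = ε/1000 = -0.0097
f^(α−1) = 0.059^(-0.0097) = 1.027833
δ_res = (1.260 + 1000) × 1.027833 − 1000 = 1029.128 − 1000 = 29.13‰

29.1‰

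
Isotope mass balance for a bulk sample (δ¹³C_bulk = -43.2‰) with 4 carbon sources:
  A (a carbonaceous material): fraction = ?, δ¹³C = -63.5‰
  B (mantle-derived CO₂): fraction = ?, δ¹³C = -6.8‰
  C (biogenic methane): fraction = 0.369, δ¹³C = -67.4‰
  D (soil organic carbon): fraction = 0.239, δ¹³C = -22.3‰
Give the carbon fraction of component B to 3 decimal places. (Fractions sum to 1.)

0.210

Let f_B and f_A be the unknown fractions; fractions sum to 1 so f_B + f_A = 0.392.
Mass balance: Σ fᵢ·δᵢ = δ_bulk ⇒ f_B·(-6.8) + f_A·(-63.5) = -43.2 − (-30.200) = -13.000
Substitute f_A = 0.392 − f_B:
f_B·(-6.8 − -63.5) = -13.000 − 0.392×(-63.5) = 11.892
f_B = 11.892 / 56.7 = 0.2097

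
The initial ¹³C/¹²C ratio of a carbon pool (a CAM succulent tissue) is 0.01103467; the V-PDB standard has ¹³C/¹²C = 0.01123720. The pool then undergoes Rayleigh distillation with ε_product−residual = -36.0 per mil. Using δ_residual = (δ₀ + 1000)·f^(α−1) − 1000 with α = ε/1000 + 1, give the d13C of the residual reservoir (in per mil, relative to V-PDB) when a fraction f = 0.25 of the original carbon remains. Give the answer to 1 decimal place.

32.2 per mil

δ₀ = (0.01103467/0.01123720 − 1)×1000 = (0.981977 − 1)×1000 = -18.023 per mil
α − 1 = ε/1000 = -0.0360
f^(α−1) = 0.25^(-0.0360) = 1.051173
δ_res = (-18.023 + 1000) × 1.051173 − 1000 = 1032.227 − 1000 = 32.23 per mil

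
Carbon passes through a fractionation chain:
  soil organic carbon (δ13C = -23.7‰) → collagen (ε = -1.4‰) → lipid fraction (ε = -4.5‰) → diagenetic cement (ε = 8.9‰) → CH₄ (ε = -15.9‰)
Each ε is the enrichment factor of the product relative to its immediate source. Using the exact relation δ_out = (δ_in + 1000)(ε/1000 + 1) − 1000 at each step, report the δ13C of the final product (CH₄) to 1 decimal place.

-36.4‰

step 1: δ = (-23.70 + 1000)·(-1.4/1000 + 1) − 1000 = -25.07‰
step 2: δ = (-25.07 + 1000)·(-4.5/1000 + 1) − 1000 = -29.45‰
step 3: δ = (-29.45 + 1000)·(8.9/1000 + 1) − 1000 = -20.82‰
step 4: δ = (-20.82 + 1000)·(-15.9/1000 + 1) − 1000 = -36.39‰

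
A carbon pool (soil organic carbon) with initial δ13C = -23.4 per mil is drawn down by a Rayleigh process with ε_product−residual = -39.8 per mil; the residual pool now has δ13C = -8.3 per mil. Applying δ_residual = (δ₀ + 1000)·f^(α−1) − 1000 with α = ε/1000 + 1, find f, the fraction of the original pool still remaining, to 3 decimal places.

0.680

α − 1 = ε/1000 = -0.0398
(δ_res + 1000)/(δ₀ + 1000) = (-8.3 + 1000)/(-23.4 + 1000) = 991.7/976.6 = 1.015462
f = 1.015462^(1/-0.0398) = exp(ln(1.015462)/-0.0398) = exp(0.01534/-0.0398)
f = exp(-0.3855) = 0.6801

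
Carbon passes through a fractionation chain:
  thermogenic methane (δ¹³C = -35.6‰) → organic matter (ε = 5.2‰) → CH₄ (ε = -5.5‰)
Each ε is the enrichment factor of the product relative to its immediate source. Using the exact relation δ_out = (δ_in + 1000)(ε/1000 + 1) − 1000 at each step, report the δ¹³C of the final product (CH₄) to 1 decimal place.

-35.9‰

step 1: δ = (-35.60 + 1000)·(5.2/1000 + 1) − 1000 = -30.59‰
step 2: δ = (-30.59 + 1000)·(-5.5/1000 + 1) − 1000 = -35.92‰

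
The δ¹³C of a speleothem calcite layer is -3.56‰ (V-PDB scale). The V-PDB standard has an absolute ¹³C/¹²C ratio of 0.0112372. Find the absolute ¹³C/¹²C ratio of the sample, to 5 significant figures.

0.011197

R_sample = R_standard × (δ¹³C/1000 + 1)
R_sample = 0.0112372 × (-3.56/1000 + 1) = 0.0112372 × 0.996440
R_sample = 0.0111972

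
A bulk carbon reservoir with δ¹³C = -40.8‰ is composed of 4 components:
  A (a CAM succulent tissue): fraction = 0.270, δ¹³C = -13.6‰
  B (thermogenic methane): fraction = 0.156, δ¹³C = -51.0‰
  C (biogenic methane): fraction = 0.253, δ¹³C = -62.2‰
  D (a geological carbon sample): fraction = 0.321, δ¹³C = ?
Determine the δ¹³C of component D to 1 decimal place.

-41.9‰

Isotope mass balance: δ_bulk = Σ fᵢ·δᵢ.
-40.8 = 0.270×(-13.6) + 0.156×(-51.0) + 0.253×(-62.2) + 0.321×δ_D
0.321·δ_D = -40.8 − (-27.365) = -13.435
δ_D = -13.435 / 0.321 = -41.85‰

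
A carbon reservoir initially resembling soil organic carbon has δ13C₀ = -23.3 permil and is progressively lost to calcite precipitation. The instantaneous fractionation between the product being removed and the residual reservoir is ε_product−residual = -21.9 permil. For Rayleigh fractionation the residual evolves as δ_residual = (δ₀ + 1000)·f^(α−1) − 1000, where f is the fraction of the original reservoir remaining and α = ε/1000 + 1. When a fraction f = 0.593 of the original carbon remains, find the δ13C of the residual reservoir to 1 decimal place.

Rayleigh residual: δ_res = (δ₀ + 1000)·f^(α−1) − 1000
α = ε/1000 + 1 = 0.97810, so α − 1 = -0.02190
f^(α−1) = 0.593^(-0.02190) = 1.011510
δ_res = (-23.3 + 1000) × 1.011510 − 1000 = 987.942 − 1000 = -12.06 permil

-12.1 permil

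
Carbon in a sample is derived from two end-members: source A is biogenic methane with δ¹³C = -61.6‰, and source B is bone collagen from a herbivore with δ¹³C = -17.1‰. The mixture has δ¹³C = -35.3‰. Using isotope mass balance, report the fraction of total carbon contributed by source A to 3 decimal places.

0.409

δ_mix = f_A·δ_A + (1 − f_A)·δ_B  ⇒  f_A = (δ_mix − δ_B)/(δ_A − δ_B)
f_A = (-35.3 − (-17.1)) / (-61.6 − (-17.1))
f_A = -18.2 / -44.5 = 0.4090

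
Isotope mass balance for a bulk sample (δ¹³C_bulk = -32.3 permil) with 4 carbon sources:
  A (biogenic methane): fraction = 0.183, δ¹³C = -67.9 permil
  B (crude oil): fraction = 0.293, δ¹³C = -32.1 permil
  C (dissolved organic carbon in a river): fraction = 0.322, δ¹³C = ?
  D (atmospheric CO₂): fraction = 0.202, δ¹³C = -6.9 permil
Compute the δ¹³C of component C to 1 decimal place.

Isotope mass balance: δ_bulk = Σ fᵢ·δᵢ.
-32.3 = 0.183×(-67.9) + 0.293×(-32.1) + 0.322×δ_C + 0.202×(-6.9)
0.322·δ_C = -32.3 − (-23.225) = -9.075
δ_C = -9.075 / 0.322 = -28.18 permil

-28.2 permil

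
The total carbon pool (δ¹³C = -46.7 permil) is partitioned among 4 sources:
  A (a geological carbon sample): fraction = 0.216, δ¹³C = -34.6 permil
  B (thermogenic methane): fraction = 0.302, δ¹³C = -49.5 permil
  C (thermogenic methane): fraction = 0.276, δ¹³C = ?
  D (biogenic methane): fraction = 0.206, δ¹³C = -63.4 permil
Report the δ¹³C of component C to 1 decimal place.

-40.6 permil

Isotope mass balance: δ_bulk = Σ fᵢ·δᵢ.
-46.7 = 0.216×(-34.6) + 0.302×(-49.5) + 0.276×δ_C + 0.206×(-63.4)
0.276·δ_C = -46.7 − (-35.483) = -11.217
δ_C = -11.217 / 0.276 = -40.64 permil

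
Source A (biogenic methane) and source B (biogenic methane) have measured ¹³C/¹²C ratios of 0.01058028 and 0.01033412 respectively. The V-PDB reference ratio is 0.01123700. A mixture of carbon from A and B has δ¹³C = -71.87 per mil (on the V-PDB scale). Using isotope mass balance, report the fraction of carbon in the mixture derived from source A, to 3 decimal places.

δ_A = (0.01058028/0.01123700 − 1)×1000 = (0.941557 − 1)×1000 = -58.443 per mil
δ_B = (0.01033412/0.01123700 − 1)×1000 = (0.919651 − 1)×1000 = -80.349 per mil
f_A = (δ_mix − δ_B)/(δ_A − δ_B) = (-71.87 − (-80.349))/(-58.443 − (-80.349))
f_A = 8.479 / 21.906 = 0.3871

0.387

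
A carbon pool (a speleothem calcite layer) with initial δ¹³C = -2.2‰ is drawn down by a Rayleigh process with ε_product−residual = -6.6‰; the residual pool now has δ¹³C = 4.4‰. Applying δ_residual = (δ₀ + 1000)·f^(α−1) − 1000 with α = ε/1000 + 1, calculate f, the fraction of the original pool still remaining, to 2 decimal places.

0.37

α − 1 = ε/1000 = -0.0066
(δ_res + 1000)/(δ₀ + 1000) = (4.4 + 1000)/(-2.2 + 1000) = 1004.4/997.8 = 1.006615
f = 1.006615^(1/-0.0066) = exp(ln(1.006615)/-0.0066) = exp(0.00659/-0.0066)
f = exp(-0.9989) = 0.3683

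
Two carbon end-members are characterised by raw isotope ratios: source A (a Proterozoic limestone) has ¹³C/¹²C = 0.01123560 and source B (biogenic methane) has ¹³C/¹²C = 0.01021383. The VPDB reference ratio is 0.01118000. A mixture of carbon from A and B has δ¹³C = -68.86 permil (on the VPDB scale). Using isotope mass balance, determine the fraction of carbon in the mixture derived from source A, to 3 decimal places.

0.192

δ_A = (0.01123560/0.01118000 − 1)×1000 = (1.004973 − 1)×1000 = 4.973 permil
δ_B = (0.01021383/0.01118000 − 1)×1000 = (0.913581 − 1)×1000 = -86.419 permil
f_A = (δ_mix − δ_B)/(δ_A − δ_B) = (-68.86 − (-86.419))/(4.973 − (-86.419))
f_A = 17.559 / 91.393 = 0.1921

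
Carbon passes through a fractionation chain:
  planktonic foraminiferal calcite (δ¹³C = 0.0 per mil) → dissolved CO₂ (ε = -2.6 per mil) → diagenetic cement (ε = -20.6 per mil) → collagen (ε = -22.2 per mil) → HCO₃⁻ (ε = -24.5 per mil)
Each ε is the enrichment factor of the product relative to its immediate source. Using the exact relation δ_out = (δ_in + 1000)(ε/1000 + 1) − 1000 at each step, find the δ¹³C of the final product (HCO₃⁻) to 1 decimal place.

-68.2 per mil

step 1: δ = (-0.00 + 1000)·(-2.6/1000 + 1) − 1000 = -2.60 per mil
step 2: δ = (-2.60 + 1000)·(-20.6/1000 + 1) − 1000 = -23.15 per mil
step 3: δ = (-23.15 + 1000)·(-22.2/1000 + 1) − 1000 = -44.83 per mil
step 4: δ = (-44.83 + 1000)·(-24.5/1000 + 1) − 1000 = -68.23 per mil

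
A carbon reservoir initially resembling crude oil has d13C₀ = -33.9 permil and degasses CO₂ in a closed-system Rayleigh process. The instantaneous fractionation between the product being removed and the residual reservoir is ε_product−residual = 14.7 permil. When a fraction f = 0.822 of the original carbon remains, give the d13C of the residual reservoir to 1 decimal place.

Rayleigh residual: δ_res = (δ₀ + 1000)·f^(α−1) − 1000
α = ε/1000 + 1 = 1.01470, so α − 1 = 0.01470
f^(α−1) = 0.822^(0.01470) = 0.997123
δ_res = (-33.9 + 1000) × 0.997123 − 1000 = 963.320 − 1000 = -36.68 permil

-36.7 permil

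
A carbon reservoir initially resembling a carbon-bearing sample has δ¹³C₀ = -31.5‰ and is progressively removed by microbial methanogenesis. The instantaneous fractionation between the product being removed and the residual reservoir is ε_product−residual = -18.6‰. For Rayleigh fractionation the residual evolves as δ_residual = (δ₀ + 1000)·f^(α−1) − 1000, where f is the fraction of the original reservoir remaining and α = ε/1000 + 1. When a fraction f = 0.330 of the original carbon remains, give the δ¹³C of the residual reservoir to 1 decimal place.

-11.3‰

Rayleigh residual: δ_res = (δ₀ + 1000)·f^(α−1) − 1000
α = ε/1000 + 1 = 0.98140, so α − 1 = -0.01860
f^(α−1) = 0.330^(-0.01860) = 1.020835
δ_res = (-31.5 + 1000) × 1.020835 − 1000 = 988.679 − 1000 = -11.32‰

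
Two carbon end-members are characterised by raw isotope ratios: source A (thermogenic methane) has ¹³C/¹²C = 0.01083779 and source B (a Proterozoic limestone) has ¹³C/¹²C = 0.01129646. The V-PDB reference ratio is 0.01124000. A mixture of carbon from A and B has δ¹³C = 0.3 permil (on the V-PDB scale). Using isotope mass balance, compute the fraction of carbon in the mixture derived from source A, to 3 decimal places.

δ_A = (0.01083779/0.01124000 − 1)×1000 = (0.964216 − 1)×1000 = -35.784 permil
δ_B = (0.01129646/0.01124000 − 1)×1000 = (1.005023 − 1)×1000 = 5.023 permil
f_A = (δ_mix − δ_B)/(δ_A − δ_B) = (0.3 − (5.023))/(-35.784 − (5.023))
f_A = -4.723 / -40.807 = 0.1157

0.116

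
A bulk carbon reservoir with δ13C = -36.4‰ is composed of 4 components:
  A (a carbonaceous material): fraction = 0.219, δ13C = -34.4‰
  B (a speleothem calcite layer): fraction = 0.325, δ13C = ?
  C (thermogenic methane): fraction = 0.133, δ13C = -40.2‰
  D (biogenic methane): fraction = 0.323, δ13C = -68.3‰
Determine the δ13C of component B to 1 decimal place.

Isotope mass balance: δ_bulk = Σ fᵢ·δᵢ.
-36.4 = 0.219×(-34.4) + 0.325×δ_B + 0.133×(-40.2) + 0.323×(-68.3)
0.325·δ_B = -36.4 − (-34.941) = -1.459
δ_B = -1.459 / 0.325 = -4.49‰

-4.5‰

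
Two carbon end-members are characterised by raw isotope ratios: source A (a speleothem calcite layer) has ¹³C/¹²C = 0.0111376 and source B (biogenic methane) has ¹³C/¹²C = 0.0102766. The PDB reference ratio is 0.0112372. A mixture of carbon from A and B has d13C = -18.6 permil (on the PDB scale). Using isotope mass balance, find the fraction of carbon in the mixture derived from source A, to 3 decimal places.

δ_A = (0.0111376/0.0112372 − 1)×1000 = (0.991137 − 1)×1000 = -8.863 permil
δ_B = (0.0102766/0.0112372 − 1)×1000 = (0.914516 − 1)×1000 = -85.484 permil
f_A = (δ_mix − δ_B)/(δ_A − δ_B) = (-18.6 − (-85.484))/(-8.863 − (-85.484))
f_A = 66.884 / 76.621 = 0.8729

0.873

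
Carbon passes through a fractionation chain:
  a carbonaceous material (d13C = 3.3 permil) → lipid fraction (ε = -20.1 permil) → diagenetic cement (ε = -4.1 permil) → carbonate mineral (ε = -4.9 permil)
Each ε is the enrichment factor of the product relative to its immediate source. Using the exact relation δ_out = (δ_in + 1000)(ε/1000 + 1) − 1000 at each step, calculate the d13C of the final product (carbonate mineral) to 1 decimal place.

step 1: δ = (3.30 + 1000)·(-20.1/1000 + 1) − 1000 = -16.87 permil
step 2: δ = (-16.87 + 1000)·(-4.1/1000 + 1) − 1000 = -20.90 permil
step 3: δ = (-20.90 + 1000)·(-4.9/1000 + 1) − 1000 = -25.69 permil

-25.7 permil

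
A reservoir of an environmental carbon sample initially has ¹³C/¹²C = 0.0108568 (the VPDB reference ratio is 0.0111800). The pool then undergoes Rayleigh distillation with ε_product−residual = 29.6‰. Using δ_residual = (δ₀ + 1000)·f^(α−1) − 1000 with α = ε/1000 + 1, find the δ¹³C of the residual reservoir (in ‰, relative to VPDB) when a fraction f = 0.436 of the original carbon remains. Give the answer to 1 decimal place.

-52.5‰

δ₀ = (0.0108568/0.0111800 − 1)×1000 = (0.971091 − 1)×1000 = -28.909‰
α − 1 = ε/1000 = 0.0296
f^(α−1) = 0.436^(0.0296) = 0.975728
δ_res = (-28.909 + 1000) × 0.975728 − 1000 = 947.521 − 1000 = -52.48‰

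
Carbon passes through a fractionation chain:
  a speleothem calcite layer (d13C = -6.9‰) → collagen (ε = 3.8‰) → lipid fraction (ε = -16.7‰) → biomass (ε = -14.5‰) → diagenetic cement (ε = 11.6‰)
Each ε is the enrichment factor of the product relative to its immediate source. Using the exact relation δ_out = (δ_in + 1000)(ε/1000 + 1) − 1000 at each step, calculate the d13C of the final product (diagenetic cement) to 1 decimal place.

step 1: δ = (-6.90 + 1000)·(3.8/1000 + 1) − 1000 = -3.13‰
step 2: δ = (-3.13 + 1000)·(-16.7/1000 + 1) − 1000 = -19.77‰
step 3: δ = (-19.77 + 1000)·(-14.5/1000 + 1) − 1000 = -33.99‰
step 4: δ = (-33.99 + 1000)·(11.6/1000 + 1) − 1000 = -22.78‰

-22.8‰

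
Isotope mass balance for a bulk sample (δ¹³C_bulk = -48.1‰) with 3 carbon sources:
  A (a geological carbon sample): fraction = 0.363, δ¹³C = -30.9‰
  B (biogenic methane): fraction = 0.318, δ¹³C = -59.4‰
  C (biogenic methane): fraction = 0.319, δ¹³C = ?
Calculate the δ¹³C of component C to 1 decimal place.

-56.4‰

Isotope mass balance: δ_bulk = Σ fᵢ·δᵢ.
-48.1 = 0.363×(-30.9) + 0.318×(-59.4) + 0.319×δ_C
0.319·δ_C = -48.1 − (-30.106) = -17.994
δ_C = -17.994 / 0.319 = -56.41‰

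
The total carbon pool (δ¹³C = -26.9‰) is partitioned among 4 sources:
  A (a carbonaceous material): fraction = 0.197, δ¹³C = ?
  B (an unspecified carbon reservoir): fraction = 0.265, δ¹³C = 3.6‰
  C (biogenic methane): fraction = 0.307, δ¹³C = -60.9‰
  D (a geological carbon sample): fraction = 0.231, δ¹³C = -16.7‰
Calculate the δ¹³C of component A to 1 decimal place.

-26.9‰

Isotope mass balance: δ_bulk = Σ fᵢ·δᵢ.
-26.9 = 0.197×δ_A + 0.265×(3.6) + 0.307×(-60.9) + 0.231×(-16.7)
0.197·δ_A = -26.9 − (-21.600) = -5.300
δ_A = -5.300 / 0.197 = -26.90‰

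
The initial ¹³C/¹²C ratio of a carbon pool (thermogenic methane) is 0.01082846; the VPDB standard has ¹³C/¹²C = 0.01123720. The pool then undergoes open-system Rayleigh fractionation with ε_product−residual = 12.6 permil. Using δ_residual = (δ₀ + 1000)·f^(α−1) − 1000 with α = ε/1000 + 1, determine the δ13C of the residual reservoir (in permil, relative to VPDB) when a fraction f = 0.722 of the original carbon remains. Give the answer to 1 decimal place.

-40.3 permil

δ₀ = (0.01082846/0.01123720 − 1)×1000 = (0.963626 − 1)×1000 = -36.374 permil
α − 1 = ε/1000 = 0.0126
f^(α−1) = 0.722^(0.0126) = 0.995904
δ_res = (-36.374 + 1000) × 0.995904 − 1000 = 959.679 − 1000 = -40.32 permil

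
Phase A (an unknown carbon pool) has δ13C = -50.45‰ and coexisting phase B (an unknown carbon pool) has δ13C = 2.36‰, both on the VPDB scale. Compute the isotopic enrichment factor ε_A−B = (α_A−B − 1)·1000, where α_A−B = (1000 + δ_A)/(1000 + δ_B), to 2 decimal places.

-52.69‰

α_A−B = (1000 + -50.45) / (1000 + 2.36) = 949.55 / 1002.36 = 0.947314
ε_A−B = (0.947314 − 1) × 1000 = -52.686‰
(The approximation ε ≈ δ_A − δ_B would give -52.81‰.)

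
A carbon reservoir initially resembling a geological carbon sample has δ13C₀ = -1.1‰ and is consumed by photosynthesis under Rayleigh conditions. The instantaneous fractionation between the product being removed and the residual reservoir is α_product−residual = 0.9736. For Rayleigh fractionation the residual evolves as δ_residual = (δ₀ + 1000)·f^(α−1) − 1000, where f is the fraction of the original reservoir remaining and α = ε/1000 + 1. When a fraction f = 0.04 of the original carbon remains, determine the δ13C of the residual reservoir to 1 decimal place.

87.5‰

Rayleigh residual: δ_res = (δ₀ + 1000)·f^(α−1) − 1000
α − 1 = -0.02640
f^(α−1) = 0.04^(-0.02640) = 1.088693
δ_res = (-1.1 + 1000) × 1.088693 − 1000 = 1087.496 − 1000 = 87.50‰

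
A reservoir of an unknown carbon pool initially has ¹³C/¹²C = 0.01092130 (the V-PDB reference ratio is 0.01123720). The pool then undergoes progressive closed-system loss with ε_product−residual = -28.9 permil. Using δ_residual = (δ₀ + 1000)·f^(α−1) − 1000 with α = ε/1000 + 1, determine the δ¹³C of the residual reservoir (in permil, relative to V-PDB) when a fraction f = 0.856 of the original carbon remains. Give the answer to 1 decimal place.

δ₀ = (0.01092130/0.01123720 − 1)×1000 = (0.971888 − 1)×1000 = -28.112 permil
α − 1 = ε/1000 = -0.0289
f^(α−1) = 0.856^(-0.0289) = 1.004504
δ_res = (-28.112 + 1000) × 1.004504 − 1000 = 976.265 − 1000 = -23.73 permil

-23.7 permil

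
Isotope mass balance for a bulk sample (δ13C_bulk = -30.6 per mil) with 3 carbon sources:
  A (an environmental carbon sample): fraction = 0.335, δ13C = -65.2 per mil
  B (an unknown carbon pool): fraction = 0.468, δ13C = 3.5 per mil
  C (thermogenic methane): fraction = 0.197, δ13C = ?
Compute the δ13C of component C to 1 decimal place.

Isotope mass balance: δ_bulk = Σ fᵢ·δᵢ.
-30.6 = 0.335×(-65.2) + 0.468×(3.5) + 0.197×δ_C
0.197·δ_C = -30.6 − (-20.204) = -10.396
δ_C = -10.396 / 0.197 = -52.77 per mil

-52.8 per mil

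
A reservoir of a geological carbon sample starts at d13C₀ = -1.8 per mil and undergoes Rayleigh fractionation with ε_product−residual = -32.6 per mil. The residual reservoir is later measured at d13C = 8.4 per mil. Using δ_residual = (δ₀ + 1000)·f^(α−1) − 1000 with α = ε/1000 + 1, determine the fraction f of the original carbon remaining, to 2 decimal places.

α − 1 = ε/1000 = -0.0326
(δ_res + 1000)/(δ₀ + 1000) = (8.4 + 1000)/(-1.8 + 1000) = 1008.4/998.2 = 1.010218
f = 1.010218^(1/-0.0326) = exp(ln(1.010218)/-0.0326) = exp(0.01017/-0.0326)
f = exp(-0.3119) = 0.7321

0.73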